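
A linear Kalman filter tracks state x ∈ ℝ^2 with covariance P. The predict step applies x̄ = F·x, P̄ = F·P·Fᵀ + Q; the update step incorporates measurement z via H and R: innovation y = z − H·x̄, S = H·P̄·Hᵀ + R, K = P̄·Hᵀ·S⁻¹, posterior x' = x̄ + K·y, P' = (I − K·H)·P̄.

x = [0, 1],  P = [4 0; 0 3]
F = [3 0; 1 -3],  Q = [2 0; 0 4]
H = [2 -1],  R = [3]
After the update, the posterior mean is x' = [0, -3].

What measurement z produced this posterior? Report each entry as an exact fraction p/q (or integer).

x̄ = F·x = [0, -3]
P̄ = F·P·Fᵀ + Q = [38 12; 12 35]
S = H·P̄·Hᵀ + R = [142]
K = P̄·Hᵀ·S⁻¹ = [32/71; -11/142]
x' − x̄ = [0, 0] = K·y
y = (KᵀK)⁻¹·Kᵀ·(x' − x̄) = [0]
z = y + H·x̄ = [0] + [3] = [3]

z = [3]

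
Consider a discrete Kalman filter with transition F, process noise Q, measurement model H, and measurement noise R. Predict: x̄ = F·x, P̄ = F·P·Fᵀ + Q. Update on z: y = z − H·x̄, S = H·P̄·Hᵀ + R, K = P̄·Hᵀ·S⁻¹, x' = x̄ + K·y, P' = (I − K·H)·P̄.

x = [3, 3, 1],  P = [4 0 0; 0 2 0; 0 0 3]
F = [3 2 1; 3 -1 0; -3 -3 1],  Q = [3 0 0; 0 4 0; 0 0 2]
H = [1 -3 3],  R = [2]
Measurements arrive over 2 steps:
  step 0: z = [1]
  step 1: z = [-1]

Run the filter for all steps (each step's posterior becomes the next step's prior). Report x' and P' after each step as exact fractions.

step 0: x' = [6850/1039, -3702/1039, -5675/1039], P' = [19189/1039 -56/1039 -6573/1039; -56/1039 9782/1039 9678/1039; -6573/1039 9678/1039 12017/1039]
step 1: x' = [-50143355/5199954, 20675795/5199954, 17791930/2599977], P' = [466189799/5199954 -143938895/5199954 -149944345/2599977; -143938895/5199954 58708691/5199954 53025961/2599977; -149944345/2599977 53025961/2599977 103358950/2599977]

step 0: x̄ = F·x = [16, 6, -17]
step 0: P̄ = F·P·Fᵀ + Q = [50 32 -45; 32 42 -30; -45 -30 59]
step 0: y = z − H·x̄ = [54]
step 0: S = H·P̄·Hᵀ + R = [1039]
step 0: K = P̄·Hᵀ·S⁻¹ = [-181/1039; -184/1039; 222/1039]
step 0: x' = x̄ + K·y = [6850/1039, -3702/1039, -5675/1039]
step 0: P' = (I − K·H)·P̄ = [19189/1039 -56/1039 -6573/1039; -56/1039 9782/1039 9678/1039; -6573/1039 9678/1039 12017/1039]
step 1: x̄ = F·x = [7471/1039, 24252/1039, -15119/1039]
step 1: P̄ = F·P·Fᵀ + Q = [225565/1039 123572/1039 -228214/1039; 123572/1039 186975/1039 -172416/1039; -228214/1039 -172416/1039 255196/1039]
step 1: y = z − H·x̄ = [109603/1039]
step 1: S = H·P̄·Hᵀ + R = [5199954/1039]
step 1: K = P̄·Hᵀ·S⁻¹ = [-829793/5199954; -954601/5199954; 527311/2599977]
step 1: x' = x̄ + K·y = [-50143355/5199954, 20675795/5199954, 17791930/2599977]
step 1: P' = (I − K·H)·P̄ = [466189799/5199954 -143938895/5199954 -149944345/2599977; -143938895/5199954 58708691/5199954 53025961/2599977; -149944345/2599977 53025961/2599977 103358950/2599977]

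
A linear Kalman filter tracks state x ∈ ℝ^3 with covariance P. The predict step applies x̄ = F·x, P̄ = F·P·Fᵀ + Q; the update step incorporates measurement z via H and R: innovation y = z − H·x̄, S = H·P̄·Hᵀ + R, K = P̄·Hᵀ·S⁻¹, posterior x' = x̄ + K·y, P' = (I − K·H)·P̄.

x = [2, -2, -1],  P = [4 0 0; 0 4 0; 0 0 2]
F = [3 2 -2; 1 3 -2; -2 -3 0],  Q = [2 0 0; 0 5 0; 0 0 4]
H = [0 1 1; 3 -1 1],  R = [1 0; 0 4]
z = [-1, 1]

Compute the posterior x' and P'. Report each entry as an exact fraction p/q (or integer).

x' = [-4202/1491, -7963/1491, 6586/1491]
P' = [86390/4473 125530/4473 -125512/4473; 125530/4473 187682/4473 -185504/4473; -125512/4473 -185504/4473 187592/4473]

x̄ = F·x = [4, -2, 2]
P̄ = F·P·Fᵀ + Q = [62 44 -48; 44 53 -44; -48 -44 56]
y = z − H·x̄ = [-1, -15]
S = H·P̄·Hᵀ + R = [22 -9; -9 207]
K = P̄·Hᵀ·S⁻¹ = [2/497 2032/4473; 242/497 851/4473; 232/497 -860/4473]
x' = x̄ + K·y = [-4202/1491, -7963/1491, 6586/1491]
P' = (I − K·H)·P̄ = [86390/4473 125530/4473 -125512/4473; 125530/4473 187682/4473 -185504/4473; -125512/4473 -185504/4473 187592/4473]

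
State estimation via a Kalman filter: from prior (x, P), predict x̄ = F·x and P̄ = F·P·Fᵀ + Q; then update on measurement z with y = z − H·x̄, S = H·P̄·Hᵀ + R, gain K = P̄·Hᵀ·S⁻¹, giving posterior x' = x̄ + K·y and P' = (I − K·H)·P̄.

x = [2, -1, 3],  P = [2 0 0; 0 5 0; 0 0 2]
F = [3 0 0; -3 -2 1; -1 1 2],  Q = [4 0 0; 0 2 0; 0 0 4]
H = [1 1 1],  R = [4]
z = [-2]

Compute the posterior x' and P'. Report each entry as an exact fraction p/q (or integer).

x̄ = F·x = [6, -1, 3]
P̄ = F·P·Fᵀ + Q = [22 -18 -6; -18 42 0; -6 0 19]
y = z − H·x̄ = [-10]
S = H·P̄·Hᵀ + R = [39]
K = P̄·Hᵀ·S⁻¹ = [-2/39; 8/13; 1/3]
x' = x̄ + K·y = [254/39, -93/13, -1/3]
P' = (I − K·H)·P̄ = [854/39 -218/13 -16/3; -218/13 354/13 -8; -16/3 -8 44/3]

x' = [254/39, -93/13, -1/3]
P' = [854/39 -218/13 -16/3; -218/13 354/13 -8; -16/3 -8 44/3]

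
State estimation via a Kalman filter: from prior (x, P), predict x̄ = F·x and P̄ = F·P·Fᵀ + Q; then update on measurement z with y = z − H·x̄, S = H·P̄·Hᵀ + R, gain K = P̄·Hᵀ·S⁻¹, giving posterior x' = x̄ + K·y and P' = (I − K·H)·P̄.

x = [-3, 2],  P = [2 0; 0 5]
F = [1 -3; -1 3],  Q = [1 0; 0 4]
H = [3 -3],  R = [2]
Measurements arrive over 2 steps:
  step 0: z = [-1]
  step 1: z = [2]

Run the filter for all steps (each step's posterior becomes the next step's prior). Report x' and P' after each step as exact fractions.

step 0: x̄ = F·x = [-9, 9]
step 0: P̄ = F·P·Fᵀ + Q = [48 -47; -47 51]
step 0: y = z − H·x̄ = [53]
step 0: S = H·P̄·Hᵀ + R = [1739]
step 0: K = P̄·Hᵀ·S⁻¹ = [285/1739; -294/1739]
step 0: x' = x̄ + K·y = [-546/1739, 69/1739]
step 0: P' = (I − K·H)·P̄ = [2247/1739 2057/1739; 2057/1739 2253/1739]
step 1: x̄ = F·x = [-753/1739, 753/1739]
step 1: P̄ = F·P·Fᵀ + Q = [11921/1739 -10182/1739; -10182/1739 17138/1739]
step 1: y = z − H·x̄ = [7996/1739]
step 1: S = H·P̄·Hᵀ + R = [448285/1739]
step 1: K = P̄·Hᵀ·S⁻¹ = [66309/448285; -16392/89657]
step 1: x' = x̄ + K·y = [110781/448285, -36549/89657]
step 1: P' = (I − K·H)·P̄ = [544636/448285 100086/89657; 100086/89657 111014/89657]

step 0: x' = [-546/1739, 69/1739], P' = [2247/1739 2057/1739; 2057/1739 2253/1739]
step 1: x' = [110781/448285, -36549/89657], P' = [544636/448285 100086/89657; 100086/89657 111014/89657]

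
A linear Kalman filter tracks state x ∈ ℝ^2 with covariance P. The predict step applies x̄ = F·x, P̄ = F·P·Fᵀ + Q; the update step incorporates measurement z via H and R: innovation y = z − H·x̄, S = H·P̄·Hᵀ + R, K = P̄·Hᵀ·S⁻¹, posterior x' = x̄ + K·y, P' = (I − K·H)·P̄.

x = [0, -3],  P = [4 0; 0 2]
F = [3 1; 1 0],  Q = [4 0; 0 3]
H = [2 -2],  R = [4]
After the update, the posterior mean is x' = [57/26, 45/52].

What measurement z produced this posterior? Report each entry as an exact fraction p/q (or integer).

z = [3]

x̄ = F·x = [-3, 0]
P̄ = F·P·Fᵀ + Q = [42 12; 12 7]
S = H·P̄·Hᵀ + R = [104]
K = P̄·Hᵀ·S⁻¹ = [15/26; 5/52]
x' − x̄ = [135/26, 45/52] = K·y
y = (KᵀK)⁻¹·Kᵀ·(x' − x̄) = [9]
z = y + H·x̄ = [9] + [-6] = [3]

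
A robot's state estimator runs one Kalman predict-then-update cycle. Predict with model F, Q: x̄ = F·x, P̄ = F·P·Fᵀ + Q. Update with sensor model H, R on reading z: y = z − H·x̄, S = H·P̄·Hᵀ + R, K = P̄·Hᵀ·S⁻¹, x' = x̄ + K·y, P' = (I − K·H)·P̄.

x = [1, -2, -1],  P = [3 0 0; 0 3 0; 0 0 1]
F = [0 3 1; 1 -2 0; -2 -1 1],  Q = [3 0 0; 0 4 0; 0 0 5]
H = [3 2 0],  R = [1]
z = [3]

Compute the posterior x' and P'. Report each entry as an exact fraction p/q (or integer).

x' = [-13/10, 17/5, -17/5]
P' = [1091/140 -402/35 62/35; -402/35 601/35 -96/35; 62/35 -96/35 591/35]

x̄ = F·x = [-7, 5, -1]
P̄ = F·P·Fᵀ + Q = [31 -18 -8; -18 19 0; -8 0 21]
y = z − H·x̄ = [14]
S = H·P̄·Hᵀ + R = [140]
K = P̄·Hᵀ·S⁻¹ = [57/140; -4/35; -6/35]
x' = x̄ + K·y = [-13/10, 17/5, -17/5]
P' = (I − K·H)·P̄ = [1091/140 -402/35 62/35; -402/35 601/35 -96/35; 62/35 -96/35 591/35]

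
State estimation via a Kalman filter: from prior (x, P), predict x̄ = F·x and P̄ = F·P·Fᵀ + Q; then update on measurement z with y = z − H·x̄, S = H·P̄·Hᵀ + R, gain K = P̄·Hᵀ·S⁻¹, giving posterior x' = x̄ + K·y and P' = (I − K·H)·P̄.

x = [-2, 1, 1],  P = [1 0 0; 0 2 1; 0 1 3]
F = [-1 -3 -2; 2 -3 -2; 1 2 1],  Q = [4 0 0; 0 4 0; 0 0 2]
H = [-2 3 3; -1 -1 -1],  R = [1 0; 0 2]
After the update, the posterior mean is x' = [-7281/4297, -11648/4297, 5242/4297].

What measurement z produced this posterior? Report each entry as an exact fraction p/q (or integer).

z = [-1, 3]

x̄ = F·x = [-3, -9, 1]
P̄ = F·P·Fᵀ + Q = [47 40 -26; 40 50 -23; -26 -23 18]
S = H·P̄·Hᵀ + R = [219 14; 14 99]
K = P̄·Hᵀ·S⁻¹ = [-4294/21485 -12631/21485; 1037/21485 -14687/21485; 3229/21485 6271/21485]
x' − x̄ = [5610/4297, 27025/4297, 945/4297] = K·y
y = (KᵀK)⁻¹·Kᵀ·(x' − x̄) = [17, -8]
z = y + H·x̄ = [17, -8] + [-18, 11] = [-1, 3]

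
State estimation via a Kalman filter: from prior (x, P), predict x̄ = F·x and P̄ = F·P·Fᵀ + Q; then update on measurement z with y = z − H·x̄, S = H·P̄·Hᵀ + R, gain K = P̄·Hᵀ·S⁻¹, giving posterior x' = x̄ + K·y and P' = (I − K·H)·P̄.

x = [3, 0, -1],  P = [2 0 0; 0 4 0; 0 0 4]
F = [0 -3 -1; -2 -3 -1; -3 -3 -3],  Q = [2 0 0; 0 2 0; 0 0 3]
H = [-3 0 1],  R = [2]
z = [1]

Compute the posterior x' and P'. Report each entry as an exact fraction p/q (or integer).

x̄ = F·x = [1, -5, -6]
P̄ = F·P·Fᵀ + Q = [42 40 48; 40 50 60; 48 60 93]
y = z − H·x̄ = [10]
S = H·P̄·Hᵀ + R = [185]
K = P̄·Hᵀ·S⁻¹ = [-78/185; -12/37; -51/185]
x' = x̄ + K·y = [-119/37, -305/37, -324/37]
P' = (I − K·H)·P̄ = [1686/185 544/37 4902/185; 544/37 1130/37 1608/37; 4902/185 1608/37 14604/185]

x' = [-119/37, -305/37, -324/37]
P' = [1686/185 544/37 4902/185; 544/37 1130/37 1608/37; 4902/185 1608/37 14604/185]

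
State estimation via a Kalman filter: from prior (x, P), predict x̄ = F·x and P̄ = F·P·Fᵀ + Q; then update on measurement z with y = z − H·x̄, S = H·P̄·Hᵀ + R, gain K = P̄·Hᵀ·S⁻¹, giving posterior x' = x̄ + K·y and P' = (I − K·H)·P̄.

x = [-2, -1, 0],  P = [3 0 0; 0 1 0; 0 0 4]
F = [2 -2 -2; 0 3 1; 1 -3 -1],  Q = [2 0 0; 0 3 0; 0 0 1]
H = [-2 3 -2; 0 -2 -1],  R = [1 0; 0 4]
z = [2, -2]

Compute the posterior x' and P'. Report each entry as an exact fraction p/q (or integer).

x̄ = F·x = [-2, -3, 1]
P̄ = F·P·Fᵀ + Q = [34 -14 20; -14 16 -13; 20 -13 17]
y = z − H·x̄ = [9, -7]
S = H·P̄·Hᵀ + R = [833 -91; -91 33]
K = P̄·Hᵀ·S⁻¹ = [-2111/9604 -499/1372; 1637/19208 -935/2744; -1455/9604 -199/1372]
x' = x̄ + K·y = [-3439/2401, 731/4802, 1565/2401]
P' = (I − K·H)·P̄ = [18915/4802 14499/9604 -7513/4802; 14499/9604 15999/19208 -2909/9604; -7513/4802 -2909/9604 5695/4802]

x' = [-3439/2401, 731/4802, 1565/2401]
P' = [18915/4802 14499/9604 -7513/4802; 14499/9604 15999/19208 -2909/9604; -7513/4802 -2909/9604 5695/4802]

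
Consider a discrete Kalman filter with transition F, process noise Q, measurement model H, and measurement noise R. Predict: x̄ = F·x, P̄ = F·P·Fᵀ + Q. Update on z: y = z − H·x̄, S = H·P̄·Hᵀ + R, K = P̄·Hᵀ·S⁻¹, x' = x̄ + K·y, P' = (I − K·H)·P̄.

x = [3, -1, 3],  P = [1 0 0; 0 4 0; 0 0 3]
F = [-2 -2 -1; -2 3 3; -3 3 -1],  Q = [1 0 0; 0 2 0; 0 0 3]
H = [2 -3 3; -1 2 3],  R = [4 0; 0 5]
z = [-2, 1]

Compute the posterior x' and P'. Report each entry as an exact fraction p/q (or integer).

x' = [-365365/75622, -85929/37811, 5568/37811]
P' = [3277135/453732 158563/37811 -38279/75622; 158563/37811 105529/37811 -7605/37811; -38279/75622 -7605/37811 11526/37811]

x̄ = F·x = [-7, 0, -15]
P̄ = F·P·Fᵀ + Q = [24 -29 -15; -29 69 33; -15 33 51]
y = z − H·x̄ = [57, 39]
S = H·P̄·Hᵀ + R = [754 -350; -350 1366]
K = P̄·Hᵀ·S⁻¹ = [39245/453732 -32129/453732; -5569/37811 5936/37811; 9557/75622 15403/75622]
x' = x̄ + K·y = [-365365/75622, -85929/37811, 5568/37811]
P' = (I − K·H)·P̄ = [3277135/453732 158563/37811 -38279/75622; 158563/37811 105529/37811 -7605/37811; -38279/75622 -7605/37811 11526/37811]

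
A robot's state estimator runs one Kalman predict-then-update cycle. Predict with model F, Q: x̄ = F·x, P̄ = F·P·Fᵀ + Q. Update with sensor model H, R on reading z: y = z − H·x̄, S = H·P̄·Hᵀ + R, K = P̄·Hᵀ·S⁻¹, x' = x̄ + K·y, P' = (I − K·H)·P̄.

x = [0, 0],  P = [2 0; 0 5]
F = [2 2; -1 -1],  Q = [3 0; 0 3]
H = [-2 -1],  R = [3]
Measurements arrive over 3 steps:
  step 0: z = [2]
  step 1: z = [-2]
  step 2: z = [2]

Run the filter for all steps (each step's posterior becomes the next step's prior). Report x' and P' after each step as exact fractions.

step 0: x' = [-32/27, 4/9], P' = [23/9 -10/3; -10/3 6]
step 1: x' = [64/105, 44/105], P' = [69/35 -86/35; -86/35 164/35]
step 2: x' = [-56/131, -272/393], P' = [253/131 -314/131; -314/131 602/131]

step 0: x̄ = F·x = [0, 0]
step 0: P̄ = F·P·Fᵀ + Q = [31 -14; -14 10]
step 0: y = z − H·x̄ = [2]
step 0: S = H·P̄·Hᵀ + R = [81]
step 0: K = P̄·Hᵀ·S⁻¹ = [-16/27; 2/9]
step 0: x' = x̄ + K·y = [-32/27, 4/9]
step 0: P' = (I − K·H)·P̄ = [23/9 -10/3; -10/3 6]
step 1: x̄ = F·x = [-40/27, 20/27]
step 1: P̄ = F·P·Fᵀ + Q = [95/9 -34/9; -34/9 44/9]
step 1: y = z − H·x̄ = [-38/9]
step 1: S = H·P̄·Hᵀ + R = [35]
step 1: K = P̄·Hᵀ·S⁻¹ = [-52/105; 8/105]
step 1: x' = x̄ + K·y = [64/105, 44/105]
step 1: P' = (I − K·H)·P̄ = [69/35 -86/35; -86/35 164/35]
step 2: x̄ = F·x = [72/35, -36/35]
step 2: P̄ = F·P·Fᵀ + Q = [349/35 -122/35; -122/35 166/35]
step 2: y = z − H·x̄ = [178/35]
step 2: S = H·P̄·Hᵀ + R = [1179/35]
step 2: K = P̄·Hᵀ·S⁻¹ = [-64/131; 26/393]
step 2: x' = x̄ + K·y = [-56/131, -272/393]
step 2: P' = (I − K·H)·P̄ = [253/131 -314/131; -314/131 602/131]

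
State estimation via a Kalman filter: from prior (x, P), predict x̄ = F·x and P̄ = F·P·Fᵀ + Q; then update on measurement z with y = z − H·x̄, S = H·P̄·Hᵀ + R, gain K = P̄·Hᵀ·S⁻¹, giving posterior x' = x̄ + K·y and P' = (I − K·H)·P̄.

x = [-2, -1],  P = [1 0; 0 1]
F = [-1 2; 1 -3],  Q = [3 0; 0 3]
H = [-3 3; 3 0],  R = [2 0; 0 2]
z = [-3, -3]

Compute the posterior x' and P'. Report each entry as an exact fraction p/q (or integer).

x̄ = F·x = [0, 1]
P̄ = F·P·Fᵀ + Q = [8 -7; -7 13]
y = z − H·x̄ = [-6, -3]
S = H·P̄·Hᵀ + R = [317 -135; -135 74]
K = P̄·Hᵀ·S⁻¹ = [-90/5233 1533/5233; 1605/5233 1443/5233]
x' = x̄ + K·y = [-4059/5233, -8726/5233]
P' = (I − K·H)·P̄ = [1022/5233 962/5233; 962/5233 2032/5233]

x' = [-4059/5233, -8726/5233]
P' = [1022/5233 962/5233; 962/5233 2032/5233]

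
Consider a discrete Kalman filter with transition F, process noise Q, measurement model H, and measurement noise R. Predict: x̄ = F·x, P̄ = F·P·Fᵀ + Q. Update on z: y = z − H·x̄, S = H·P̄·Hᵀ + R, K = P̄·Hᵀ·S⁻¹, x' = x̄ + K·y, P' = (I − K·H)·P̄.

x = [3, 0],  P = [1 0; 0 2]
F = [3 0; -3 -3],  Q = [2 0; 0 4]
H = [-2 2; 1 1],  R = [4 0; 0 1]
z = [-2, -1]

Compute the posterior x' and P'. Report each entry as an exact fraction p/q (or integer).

x̄ = F·x = [9, -9]
P̄ = F·P·Fᵀ + Q = [11 -9; -9 31]
y = z − H·x̄ = [34, -1]
S = H·P̄·Hᵀ + R = [244 40; 40 25]
K = P̄·Hᵀ·S⁻¹ = [-6/25 58/125; 56/225 542/1125]
x' = x̄ + K·y = [47/125, -1147/1125]
P' = (I − K·H)·P̄ = [59/125 -1/125; -1/125 551/1125]

x' = [47/125, -1147/1125]
P' = [59/125 -1/125; -1/125 551/1125]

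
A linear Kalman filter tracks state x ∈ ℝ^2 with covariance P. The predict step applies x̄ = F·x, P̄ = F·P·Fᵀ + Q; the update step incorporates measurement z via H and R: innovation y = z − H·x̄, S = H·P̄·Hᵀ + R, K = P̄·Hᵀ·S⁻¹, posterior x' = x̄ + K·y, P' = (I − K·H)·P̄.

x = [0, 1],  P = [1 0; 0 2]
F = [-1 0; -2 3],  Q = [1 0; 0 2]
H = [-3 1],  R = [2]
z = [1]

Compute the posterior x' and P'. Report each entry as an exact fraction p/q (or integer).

x' = [1/4, 15/8]
P' = [3/2 17/4; 17/4 111/8]

x̄ = F·x = [0, 3]
P̄ = F·P·Fᵀ + Q = [2 2; 2 24]
y = z − H·x̄ = [-2]
S = H·P̄·Hᵀ + R = [32]
K = P̄·Hᵀ·S⁻¹ = [-1/8; 9/16]
x' = x̄ + K·y = [1/4, 15/8]
P' = (I − K·H)·P̄ = [3/2 17/4; 17/4 111/8]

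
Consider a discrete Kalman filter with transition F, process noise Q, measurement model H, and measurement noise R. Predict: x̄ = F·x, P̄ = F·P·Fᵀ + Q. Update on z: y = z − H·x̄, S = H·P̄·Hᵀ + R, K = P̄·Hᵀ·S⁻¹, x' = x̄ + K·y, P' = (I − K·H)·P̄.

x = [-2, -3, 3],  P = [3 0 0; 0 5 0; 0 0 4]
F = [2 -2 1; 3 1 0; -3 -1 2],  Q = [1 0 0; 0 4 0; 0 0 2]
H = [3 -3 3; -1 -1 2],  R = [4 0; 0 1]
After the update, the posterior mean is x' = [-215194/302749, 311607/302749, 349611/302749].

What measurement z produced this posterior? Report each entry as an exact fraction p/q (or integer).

x̄ = F·x = [5, -9, 15]
P̄ = F·P·Fᵀ + Q = [37 8 0; 8 36 -32; 0 -32 50]
S = H·P̄·Hᵀ + R = [1543 585; 585 418]
K = P̄·Hᵀ·S⁻¹ = [62691/302749 -120330/302749; -12060/302749 -61344/302749; 25608/302749 59766/302749]
x' − x̄ = [-1728939/302749, 3036348/302749, -4191624/302749] = K·y
y = (KᵀK)⁻¹·Kᵀ·(x' − x̄) = [-89, -32]
z = y + H·x̄ = [-89, -32] + [87, 34] = [-2, 2]

z = [-2, 2]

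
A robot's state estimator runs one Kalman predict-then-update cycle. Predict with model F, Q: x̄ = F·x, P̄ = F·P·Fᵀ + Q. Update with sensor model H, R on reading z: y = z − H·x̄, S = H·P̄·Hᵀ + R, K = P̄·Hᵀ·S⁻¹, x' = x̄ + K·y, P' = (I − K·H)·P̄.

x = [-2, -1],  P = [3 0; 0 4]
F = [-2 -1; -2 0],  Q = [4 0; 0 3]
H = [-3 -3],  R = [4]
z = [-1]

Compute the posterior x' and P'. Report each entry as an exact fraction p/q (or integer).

x' = [179/535, 34/535]
P' = [1484/535 -1356/535; -1356/535 1464/535]

x̄ = F·x = [5, 4]
P̄ = F·P·Fᵀ + Q = [20 12; 12 15]
y = z − H·x̄ = [26]
S = H·P̄·Hᵀ + R = [535]
K = P̄·Hᵀ·S⁻¹ = [-96/535; -81/535]
x' = x̄ + K·y = [179/535, 34/535]
P' = (I − K·H)·P̄ = [1484/535 -1356/535; -1356/535 1464/535]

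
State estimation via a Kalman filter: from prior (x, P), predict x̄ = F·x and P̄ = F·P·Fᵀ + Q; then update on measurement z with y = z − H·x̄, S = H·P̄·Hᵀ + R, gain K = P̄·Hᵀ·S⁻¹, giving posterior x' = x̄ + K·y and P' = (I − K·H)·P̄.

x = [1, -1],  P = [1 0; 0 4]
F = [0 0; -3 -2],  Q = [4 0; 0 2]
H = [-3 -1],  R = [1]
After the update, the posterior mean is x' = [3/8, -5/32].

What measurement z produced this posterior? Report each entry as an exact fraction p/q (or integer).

z = [-1]

x̄ = F·x = [0, -1]
P̄ = F·P·Fᵀ + Q = [4 0; 0 27]
S = H·P̄·Hᵀ + R = [64]
K = P̄·Hᵀ·S⁻¹ = [-3/16; -27/64]
x' − x̄ = [3/8, 27/32] = K·y
y = (KᵀK)⁻¹·Kᵀ·(x' − x̄) = [-2]
z = y + H·x̄ = [-2] + [1] = [-1]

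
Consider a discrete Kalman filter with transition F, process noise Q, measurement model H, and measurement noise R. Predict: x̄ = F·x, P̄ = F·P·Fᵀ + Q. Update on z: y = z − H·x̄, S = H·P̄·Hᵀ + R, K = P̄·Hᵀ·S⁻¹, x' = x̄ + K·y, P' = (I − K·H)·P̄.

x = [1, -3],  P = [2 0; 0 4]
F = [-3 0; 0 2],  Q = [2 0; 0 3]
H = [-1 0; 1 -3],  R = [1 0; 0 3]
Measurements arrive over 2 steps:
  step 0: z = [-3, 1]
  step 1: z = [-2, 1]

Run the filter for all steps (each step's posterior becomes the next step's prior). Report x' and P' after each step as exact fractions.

step 0: x' = [4789/1837, 777/1837], P' = [1740/1837 570/1837; 570/1837 1577/3674]
step 1: x' = [507193/472411, -13488/472411], P' = [410736/472411 122115/472411; 122115/472411 365315/944822]

step 0: x̄ = F·x = [-3, -6]
step 0: P̄ = F·P·Fᵀ + Q = [20 0; 0 19]
step 0: y = z − H·x̄ = [-6, -14]
step 0: S = H·P̄·Hᵀ + R = [21 -20; -20 194]
step 0: K = P̄·Hᵀ·S⁻¹ = [-1740/1837 10/1837; -570/1837 -1197/3674]
step 0: x' = x̄ + K·y = [4789/1837, 777/1837]
step 0: P' = (I − K·H)·P̄ = [1740/1837 570/1837; 570/1837 1577/3674]
step 1: x̄ = F·x = [-14367/1837, 1554/1837]
step 1: P̄ = F·P·Fᵀ + Q = [19334/1837 -3420/1837; -3420/1837 8665/1837]
step 1: y = z − H·x̄ = [-18041/1837, 20866/1837]
step 1: S = H·P̄·Hᵀ + R = [21171/1837 -29594/1837; -29594/1837 123350/1837]
step 1: K = P̄·Hᵀ·S⁻¹ = [-410736/472411 14797/472411; -122115/472411 -283905/944822]
step 1: x' = x̄ + K·y = [507193/472411, -13488/472411]
step 1: P' = (I − K·H)·P̄ = [410736/472411 122115/472411; 122115/472411 365315/944822]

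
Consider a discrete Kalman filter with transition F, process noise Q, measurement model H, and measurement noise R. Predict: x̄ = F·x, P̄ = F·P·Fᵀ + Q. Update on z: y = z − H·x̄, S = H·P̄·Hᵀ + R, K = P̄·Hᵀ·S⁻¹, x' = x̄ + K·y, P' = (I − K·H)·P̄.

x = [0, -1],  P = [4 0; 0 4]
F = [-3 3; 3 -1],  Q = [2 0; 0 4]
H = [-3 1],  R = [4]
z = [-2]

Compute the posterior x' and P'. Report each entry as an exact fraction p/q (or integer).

x̄ = F·x = [-3, 1]
P̄ = F·P·Fᵀ + Q = [74 -48; -48 44]
y = z − H·x̄ = [-12]
S = H·P̄·Hᵀ + R = [1002]
K = P̄·Hᵀ·S⁻¹ = [-45/167; 94/501]
x' = x̄ + K·y = [39/167, -209/167]
P' = (I − K·H)·P̄ = [208/167 444/167; 444/167 4372/501]

x' = [39/167, -209/167]
P' = [208/167 444/167; 444/167 4372/501]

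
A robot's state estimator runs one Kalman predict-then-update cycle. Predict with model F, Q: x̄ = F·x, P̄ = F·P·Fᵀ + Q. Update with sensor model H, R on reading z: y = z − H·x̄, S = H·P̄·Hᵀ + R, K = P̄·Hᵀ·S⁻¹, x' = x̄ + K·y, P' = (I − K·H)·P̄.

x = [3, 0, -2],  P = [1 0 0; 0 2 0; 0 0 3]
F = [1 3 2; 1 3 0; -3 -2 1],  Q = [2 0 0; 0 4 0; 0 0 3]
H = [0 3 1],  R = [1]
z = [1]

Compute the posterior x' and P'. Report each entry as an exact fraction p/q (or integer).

x̄ = F·x = [-1, 3, -11]
P̄ = F·P·Fᵀ + Q = [33 19 -9; 19 23 -15; -9 -15 23]
y = z − H·x̄ = [3]
S = H·P̄·Hᵀ + R = [141]
K = P̄·Hᵀ·S⁻¹ = [16/47; 18/47; -22/141]
x' = x̄ + K·y = [1/47, 195/47, -539/47]
P' = (I − K·H)·P̄ = [783/47 29/47 -71/47; 29/47 109/47 -309/47; -71/47 -309/47 2759/141]

x' = [1/47, 195/47, -539/47]
P' = [783/47 29/47 -71/47; 29/47 109/47 -309/47; -71/47 -309/47 2759/141]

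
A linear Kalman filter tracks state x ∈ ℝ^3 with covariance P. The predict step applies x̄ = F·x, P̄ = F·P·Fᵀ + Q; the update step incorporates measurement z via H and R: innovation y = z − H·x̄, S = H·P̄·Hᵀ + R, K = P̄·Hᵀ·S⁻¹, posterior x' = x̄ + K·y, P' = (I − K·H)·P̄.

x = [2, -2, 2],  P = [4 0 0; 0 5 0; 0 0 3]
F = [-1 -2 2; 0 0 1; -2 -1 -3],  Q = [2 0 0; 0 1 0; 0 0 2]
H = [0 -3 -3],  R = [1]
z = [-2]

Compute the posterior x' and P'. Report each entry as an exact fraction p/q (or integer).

x' = [462/65, 14/13, -28/65]
P' = [12026/325 444/65 -2214/325; 444/65 43/13 -216/65; -2214/325 -216/65 1121/325]

x̄ = F·x = [6, 2, -8]
P̄ = F·P·Fᵀ + Q = [38 6 0; 6 4 -9; 0 -9 50]
y = z − H·x̄ = [-20]
S = H·P̄·Hᵀ + R = [325]
K = P̄·Hᵀ·S⁻¹ = [-18/325; 3/65; -123/325]
x' = x̄ + K·y = [462/65, 14/13, -28/65]
P' = (I − K·H)·P̄ = [12026/325 444/65 -2214/325; 444/65 43/13 -216/65; -2214/325 -216/65 1121/325]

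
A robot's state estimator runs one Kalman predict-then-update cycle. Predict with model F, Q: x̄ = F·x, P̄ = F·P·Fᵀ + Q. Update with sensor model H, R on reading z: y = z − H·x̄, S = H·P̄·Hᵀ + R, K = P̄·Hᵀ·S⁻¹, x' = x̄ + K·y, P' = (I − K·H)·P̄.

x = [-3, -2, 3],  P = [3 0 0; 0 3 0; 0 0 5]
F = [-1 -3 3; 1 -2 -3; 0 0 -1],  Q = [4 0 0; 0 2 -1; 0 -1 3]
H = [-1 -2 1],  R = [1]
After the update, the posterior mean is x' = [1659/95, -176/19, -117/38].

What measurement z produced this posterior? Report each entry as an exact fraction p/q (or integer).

x̄ = F·x = [18, -8, -3]
P̄ = F·P·Fᵀ + Q = [79 -30 -15; -30 62 14; -15 14 8]
S = H·P̄·Hᵀ + R = [190]
K = P̄·Hᵀ·S⁻¹ = [-17/95; -8/19; -1/38]
x' − x̄ = [-51/95, -24/19, -3/38] = K·y
y = (KᵀK)⁻¹·Kᵀ·(x' − x̄) = [3]
z = y + H·x̄ = [3] + [-5] = [-2]

z = [-2]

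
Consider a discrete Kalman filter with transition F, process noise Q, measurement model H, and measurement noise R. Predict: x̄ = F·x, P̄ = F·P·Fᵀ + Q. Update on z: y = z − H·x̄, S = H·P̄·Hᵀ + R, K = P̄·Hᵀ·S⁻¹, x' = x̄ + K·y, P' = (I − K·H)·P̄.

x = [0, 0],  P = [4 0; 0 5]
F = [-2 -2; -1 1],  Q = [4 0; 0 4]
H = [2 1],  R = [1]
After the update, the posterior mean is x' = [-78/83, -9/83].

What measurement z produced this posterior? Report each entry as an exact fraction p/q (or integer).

z = [-2]

x̄ = F·x = [0, 0]
P̄ = F·P·Fᵀ + Q = [40 -2; -2 13]
S = H·P̄·Hᵀ + R = [166]
K = P̄·Hᵀ·S⁻¹ = [39/83; 9/166]
x' − x̄ = [-78/83, -9/83] = K·y
y = (KᵀK)⁻¹·Kᵀ·(x' − x̄) = [-2]
z = y + H·x̄ = [-2] + [0] = [-2]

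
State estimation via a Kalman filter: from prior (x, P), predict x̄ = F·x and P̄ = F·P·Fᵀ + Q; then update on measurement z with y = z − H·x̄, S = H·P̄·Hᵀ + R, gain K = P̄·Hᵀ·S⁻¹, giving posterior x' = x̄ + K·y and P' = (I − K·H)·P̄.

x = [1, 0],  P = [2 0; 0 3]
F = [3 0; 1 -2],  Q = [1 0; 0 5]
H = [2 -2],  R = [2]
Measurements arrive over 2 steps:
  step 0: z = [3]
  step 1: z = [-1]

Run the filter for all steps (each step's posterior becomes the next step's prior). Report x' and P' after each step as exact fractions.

step 0: x̄ = F·x = [3, 1]
step 0: P̄ = F·P·Fᵀ + Q = [19 6; 6 19]
step 0: y = z − H·x̄ = [-1]
step 0: S = H·P̄·Hᵀ + R = [106]
step 0: K = P̄·Hᵀ·S⁻¹ = [13/53; -13/53]
step 0: x' = x̄ + K·y = [146/53, 66/53]
step 0: P' = (I − K·H)·P̄ = [669/53 656/53; 656/53 669/53]
step 1: x̄ = F·x = [438/53, 14/53]
step 1: P̄ = F·P·Fᵀ + Q = [6074/53 -1929/53; -1929/53 986/53]
step 1: y = z − H·x̄ = [-17]
step 1: S = H·P̄·Hᵀ + R = [826]
step 1: K = P̄·Hᵀ·S⁻¹ = [151/413; -55/413]
step 1: x' = x̄ + K·y = [44843/21889, 55337/21889]
step 1: P' = (I − K·H)·P̄ = [91656/21889 83653/21889; 83653/21889 86568/21889]

step 0: x' = [146/53, 66/53], P' = [669/53 656/53; 656/53 669/53]
step 1: x' = [44843/21889, 55337/21889], P' = [91656/21889 83653/21889; 83653/21889 86568/21889]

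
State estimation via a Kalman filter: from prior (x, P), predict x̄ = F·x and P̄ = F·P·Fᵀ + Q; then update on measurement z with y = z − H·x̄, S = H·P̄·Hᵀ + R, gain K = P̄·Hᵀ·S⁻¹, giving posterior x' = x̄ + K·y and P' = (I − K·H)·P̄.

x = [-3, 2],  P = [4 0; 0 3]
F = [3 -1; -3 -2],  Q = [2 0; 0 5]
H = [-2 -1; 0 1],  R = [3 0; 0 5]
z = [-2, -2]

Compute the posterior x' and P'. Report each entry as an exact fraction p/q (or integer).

x̄ = F·x = [-11, 5]
P̄ = F·P·Fᵀ + Q = [41 -30; -30 53]
y = z − H·x̄ = [-19, -7]
S = H·P̄·Hᵀ + R = [100 7; 7 58]
K = P̄·Hᵀ·S⁻¹ = [-2806/5751 -2636/5751; 35/5751 5251/5751]
x' = x̄ + K·y = [105/71, -107/71]
P' = (I − K·H)·P̄ = [10799/5751 -13180/5751; -13180/5751 26255/5751]

x' = [105/71, -107/71]
P' = [10799/5751 -13180/5751; -13180/5751 26255/5751]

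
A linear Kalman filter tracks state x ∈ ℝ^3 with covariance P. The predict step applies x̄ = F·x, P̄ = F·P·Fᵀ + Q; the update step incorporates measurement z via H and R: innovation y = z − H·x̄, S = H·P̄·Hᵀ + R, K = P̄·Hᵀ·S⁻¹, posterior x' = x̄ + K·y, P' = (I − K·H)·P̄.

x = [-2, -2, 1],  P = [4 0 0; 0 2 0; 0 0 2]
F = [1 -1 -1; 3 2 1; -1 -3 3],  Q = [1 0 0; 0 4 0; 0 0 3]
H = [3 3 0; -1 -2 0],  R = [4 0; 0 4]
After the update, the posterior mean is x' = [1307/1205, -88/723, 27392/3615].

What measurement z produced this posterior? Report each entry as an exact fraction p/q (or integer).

z = [3, -1]

x̄ = F·x = [-1, -9, 11]
P̄ = F·P·Fᵀ + Q = [9 6 -4; 6 50 -18; -4 -18 43]
S = H·P̄·Hᵀ + R = [643 -381; -381 237]
K = P̄·Hᵀ·S⁻¹ = [444/1205 607/1205; -19/241 -415/723; -67/1205 287/3615]
x' − x̄ = [2512/1205, 6419/723, -12373/3615] = K·y
y = (KᵀK)⁻¹·Kᵀ·(x' − x̄) = [33, -20]
z = y + H·x̄ = [33, -20] + [-30, 19] = [3, -1]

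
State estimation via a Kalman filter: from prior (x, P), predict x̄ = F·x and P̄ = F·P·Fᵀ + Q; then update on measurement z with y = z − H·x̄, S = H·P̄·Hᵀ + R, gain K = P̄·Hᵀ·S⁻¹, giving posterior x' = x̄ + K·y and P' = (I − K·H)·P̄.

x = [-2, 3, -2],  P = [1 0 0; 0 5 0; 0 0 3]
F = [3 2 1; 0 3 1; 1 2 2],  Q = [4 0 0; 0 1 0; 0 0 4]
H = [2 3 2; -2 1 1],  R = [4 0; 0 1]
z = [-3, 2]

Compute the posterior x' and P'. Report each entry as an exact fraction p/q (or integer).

x' = [-22025/13478, 16925/6739, -48825/13478]
P' = [3663/13478 -2440/6739 7447/13478; -2440/6739 116236/47173 -142872/47173; 7447/13478 -142872/47173 400877/94346]

x̄ = F·x = [-2, 7, 0]
P̄ = F·P·Fᵀ + Q = [36 33 29; 33 49 36; 29 36 37]
y = z − H·x̄ = [-20, -9]
S = H·P̄·Hᵀ + R = [1797 67; 67 55]
K = P̄·Hᵀ·S⁻¹ = [1895/13478 -4759/13478; 7201/47173 7524/47173; 12195/94346 10875/94346]
x' = x̄ + K·y = [-22025/13478, 16925/6739, -48825/13478]
P' = (I − K·H)·P̄ = [3663/13478 -2440/6739 7447/13478; -2440/6739 116236/47173 -142872/47173; 7447/13478 -142872/47173 400877/94346]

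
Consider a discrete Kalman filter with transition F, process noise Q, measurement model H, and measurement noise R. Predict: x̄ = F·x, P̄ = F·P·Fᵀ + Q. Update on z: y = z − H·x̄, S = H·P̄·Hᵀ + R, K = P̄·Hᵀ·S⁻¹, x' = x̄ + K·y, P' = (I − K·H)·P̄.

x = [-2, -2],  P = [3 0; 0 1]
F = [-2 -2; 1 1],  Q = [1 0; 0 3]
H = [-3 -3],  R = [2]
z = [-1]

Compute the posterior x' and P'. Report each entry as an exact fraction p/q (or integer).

x' = [295/74, -263/74]
P' = [529/74 -511/74; -511/74 509/74]

x̄ = F·x = [8, -4]
P̄ = F·P·Fᵀ + Q = [17 -8; -8 7]
y = z − H·x̄ = [11]
S = H·P̄·Hᵀ + R = [74]
K = P̄·Hᵀ·S⁻¹ = [-27/74; 3/74]
x' = x̄ + K·y = [295/74, -263/74]
P' = (I − K·H)·P̄ = [529/74 -511/74; -511/74 509/74]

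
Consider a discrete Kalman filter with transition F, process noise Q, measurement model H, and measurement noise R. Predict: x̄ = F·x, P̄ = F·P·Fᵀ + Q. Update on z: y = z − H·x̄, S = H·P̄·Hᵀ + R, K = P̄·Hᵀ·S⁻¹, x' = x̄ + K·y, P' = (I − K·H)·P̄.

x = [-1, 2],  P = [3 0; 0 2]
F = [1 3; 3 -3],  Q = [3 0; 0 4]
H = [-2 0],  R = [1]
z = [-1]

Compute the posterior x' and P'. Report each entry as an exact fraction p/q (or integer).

x' = [53/97, -711/97]
P' = [24/97 -9/97; -9/97 4429/97]

x̄ = F·x = [5, -9]
P̄ = F·P·Fᵀ + Q = [24 -9; -9 49]
y = z − H·x̄ = [9]
S = H·P̄·Hᵀ + R = [97]
K = P̄·Hᵀ·S⁻¹ = [-48/97; 18/97]
x' = x̄ + K·y = [53/97, -711/97]
P' = (I − K·H)·P̄ = [24/97 -9/97; -9/97 4429/97]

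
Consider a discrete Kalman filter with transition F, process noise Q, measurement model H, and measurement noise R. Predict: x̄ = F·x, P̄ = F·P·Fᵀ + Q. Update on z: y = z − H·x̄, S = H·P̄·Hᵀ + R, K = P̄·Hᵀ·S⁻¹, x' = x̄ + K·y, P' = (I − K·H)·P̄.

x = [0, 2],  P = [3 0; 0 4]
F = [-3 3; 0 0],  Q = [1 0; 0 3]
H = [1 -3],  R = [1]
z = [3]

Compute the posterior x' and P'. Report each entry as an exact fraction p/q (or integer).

x̄ = F·x = [6, 0]
P̄ = F·P·Fᵀ + Q = [64 0; 0 3]
y = z − H·x̄ = [-3]
S = H·P̄·Hᵀ + R = [92]
K = P̄·Hᵀ·S⁻¹ = [16/23; -9/92]
x' = x̄ + K·y = [90/23, 27/92]
P' = (I − K·H)·P̄ = [448/23 144/23; 144/23 195/92]

x' = [90/23, 27/92]
P' = [448/23 144/23; 144/23 195/92]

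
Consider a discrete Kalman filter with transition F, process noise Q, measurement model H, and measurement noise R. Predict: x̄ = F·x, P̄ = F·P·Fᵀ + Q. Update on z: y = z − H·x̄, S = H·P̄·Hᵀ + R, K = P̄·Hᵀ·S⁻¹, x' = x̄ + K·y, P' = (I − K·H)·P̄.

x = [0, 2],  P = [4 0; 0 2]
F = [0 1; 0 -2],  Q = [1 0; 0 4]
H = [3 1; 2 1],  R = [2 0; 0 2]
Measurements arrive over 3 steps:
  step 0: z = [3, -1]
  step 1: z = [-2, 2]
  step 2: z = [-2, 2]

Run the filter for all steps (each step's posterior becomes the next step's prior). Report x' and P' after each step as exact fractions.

step 0: x' = [93/35, -194/35], P' = [46/35 -108/35; -108/35 284/35]
step 1: x' = [-346/85, 848/85], P' = [5462/2295 -13196/2295; -13196/2295 33908/2295]
step 2: x' = [-175374/226915, 393052/226915], P' = [633294/226915 -1537852/226915; -1537852/226915 3935396/226915]

step 0: x̄ = F·x = [2, -4]
step 0: P̄ = F·P·Fᵀ + Q = [3 -4; -4 12]
step 0: y = z − H·x̄ = [1, -1]
step 0: S = H·P̄·Hᵀ + R = [17 10; 10 10]
step 0: K = P̄·Hᵀ·S⁻¹ = [3/7 -8/35; -4/7 34/35]
step 0: x' = x̄ + K·y = [93/35, -194/35]
step 0: P' = (I − K·H)·P̄ = [46/35 -108/35; -108/35 284/35]
step 1: x̄ = F·x = [-194/35, 388/35]
step 1: P̄ = F·P·Fᵀ + Q = [319/35 -568/35; -568/35 1276/35]
step 1: y = z − H·x̄ = [124/35, 2]
step 1: S = H·P̄·Hᵀ + R = [809/35 10; 10 10]
step 1: K = P̄·Hᵀ·S⁻¹ = [319/459 -1136/2295; -568/459 3758/2295]
step 1: x' = x̄ + K·y = [-346/85, 848/85]
step 1: P' = (I − K·H)·P̄ = [5462/2295 -13196/2295; -13196/2295 33908/2295]
step 2: x̄ = F·x = [848/85, -1696/85]
step 2: P̄ = F·P·Fᵀ + Q = [36203/2295 -67816/2295; -67816/2295 144812/2295]
step 2: y = z − H·x̄ = [-1018/85, 2]
step 2: S = H·P̄·Hᵀ + R = [68333/2295 10; 10 10]
step 2: K = P̄·Hᵀ·S⁻¹ = [36203/45383 -135632/226915; -67816/45383 429846/226915]
step 2: x' = x̄ + K·y = [-175374/226915, 393052/226915]
step 2: P' = (I − K·H)·P̄ = [633294/226915 -1537852/226915; -1537852/226915 3935396/226915]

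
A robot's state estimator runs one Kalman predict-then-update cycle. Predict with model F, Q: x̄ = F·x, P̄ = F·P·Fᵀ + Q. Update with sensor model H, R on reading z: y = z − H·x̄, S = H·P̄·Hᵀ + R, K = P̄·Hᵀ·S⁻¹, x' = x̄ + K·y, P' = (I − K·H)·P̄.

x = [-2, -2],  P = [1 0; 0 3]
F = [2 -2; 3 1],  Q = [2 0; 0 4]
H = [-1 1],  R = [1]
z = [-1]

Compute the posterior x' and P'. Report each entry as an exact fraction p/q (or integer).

x' = [-18/5, -24/5]
P' = [306/35 288/35; 288/35 304/35]

x̄ = F·x = [0, -8]
P̄ = F·P·Fᵀ + Q = [18 0; 0 16]
y = z − H·x̄ = [7]
S = H·P̄·Hᵀ + R = [35]
K = P̄·Hᵀ·S⁻¹ = [-18/35; 16/35]
x' = x̄ + K·y = [-18/5, -24/5]
P' = (I − K·H)·P̄ = [306/35 288/35; 288/35 304/35]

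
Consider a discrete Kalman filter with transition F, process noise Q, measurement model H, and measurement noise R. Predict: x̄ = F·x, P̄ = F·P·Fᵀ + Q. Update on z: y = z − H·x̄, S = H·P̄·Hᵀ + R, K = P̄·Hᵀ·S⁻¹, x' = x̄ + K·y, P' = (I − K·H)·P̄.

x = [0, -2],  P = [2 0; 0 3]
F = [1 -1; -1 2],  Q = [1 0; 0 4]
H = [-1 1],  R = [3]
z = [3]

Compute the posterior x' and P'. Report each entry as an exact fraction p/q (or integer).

x' = [-40/43, 62/43]
P' = [62/43 20/43; 20/43 98/43]

x̄ = F·x = [2, -4]
P̄ = F·P·Fᵀ + Q = [6 -8; -8 18]
y = z − H·x̄ = [9]
S = H·P̄·Hᵀ + R = [43]
K = P̄·Hᵀ·S⁻¹ = [-14/43; 26/43]
x' = x̄ + K·y = [-40/43, 62/43]
P' = (I − K·H)·P̄ = [62/43 20/43; 20/43 98/43]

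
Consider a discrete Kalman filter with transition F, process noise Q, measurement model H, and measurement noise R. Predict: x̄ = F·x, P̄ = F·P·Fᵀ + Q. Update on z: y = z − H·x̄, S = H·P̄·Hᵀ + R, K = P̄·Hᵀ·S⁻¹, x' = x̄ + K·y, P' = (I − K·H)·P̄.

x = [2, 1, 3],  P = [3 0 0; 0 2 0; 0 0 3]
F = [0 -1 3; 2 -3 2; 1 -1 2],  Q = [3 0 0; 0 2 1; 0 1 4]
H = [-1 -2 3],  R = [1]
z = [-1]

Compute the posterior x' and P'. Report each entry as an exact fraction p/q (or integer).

x' = [8, 7, 7]
P' = [984/37 14 670/37; 14 51/2 43/2; 670/37 43/2 1505/74]

x̄ = F·x = [8, 7, 7]
P̄ = F·P·Fᵀ + Q = [32 24 20; 24 44 25; 20 25 21]
y = z − H·x̄ = [0]
S = H·P̄·Hᵀ + R = [74]
K = P̄·Hᵀ·S⁻¹ = [-10/37; -1/2; -7/74]
x' = x̄ + K·y = [8, 7, 7]
P' = (I − K·H)·P̄ = [984/37 14 670/37; 14 51/2 43/2; 670/37 43/2 1505/74]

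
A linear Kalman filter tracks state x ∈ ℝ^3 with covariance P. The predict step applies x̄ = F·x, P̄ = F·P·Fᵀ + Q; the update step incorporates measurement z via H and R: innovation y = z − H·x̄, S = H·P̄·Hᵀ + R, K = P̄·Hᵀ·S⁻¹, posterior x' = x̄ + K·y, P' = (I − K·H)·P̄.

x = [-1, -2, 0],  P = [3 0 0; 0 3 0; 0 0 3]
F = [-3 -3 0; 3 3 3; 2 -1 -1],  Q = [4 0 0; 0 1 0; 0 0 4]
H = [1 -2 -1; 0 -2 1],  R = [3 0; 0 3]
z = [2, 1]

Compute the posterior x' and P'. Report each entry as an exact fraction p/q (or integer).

x' = [7514/3183, -613/3183, 2083/3183]
P' = [29663/3183 6866/3183 12679/3183; 6866/3183 13837/15915 29113/31830; 12679/3183 29113/31830 196687/63660]

x̄ = F·x = [9, -9, 0]
P̄ = F·P·Fᵀ + Q = [58 -54 -9; -54 82 0; -9 0 22]
y = z − H·x̄ = [-25, -17]
S = H·P̄·Hᵀ + R = [645 405; 405 353]
K = P̄·Hᵀ·S⁻¹ = [1084/3183 -117/1061; -5267/31830 -583/2122; -19853/63660 1783/4244]
x' = x̄ + K·y = [7514/3183, -613/3183, 2083/3183]
P' = (I − K·H)·P̄ = [29663/3183 6866/3183 12679/3183; 6866/3183 13837/15915 29113/31830; 12679/3183 29113/31830 196687/63660]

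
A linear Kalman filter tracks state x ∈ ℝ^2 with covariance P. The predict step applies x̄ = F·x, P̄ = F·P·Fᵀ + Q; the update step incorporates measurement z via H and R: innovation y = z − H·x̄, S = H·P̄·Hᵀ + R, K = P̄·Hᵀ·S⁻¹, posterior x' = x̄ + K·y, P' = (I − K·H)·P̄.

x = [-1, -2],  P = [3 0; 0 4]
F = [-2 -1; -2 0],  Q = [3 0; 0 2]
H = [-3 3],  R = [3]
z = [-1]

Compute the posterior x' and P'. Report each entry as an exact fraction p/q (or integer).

x' = [11/4, 33/14]
P' = [55/4 27/2; 27/2 95/7]

x̄ = F·x = [4, 2]
P̄ = F·P·Fᵀ + Q = [19 12; 12 14]
y = z − H·x̄ = [5]
S = H·P̄·Hᵀ + R = [84]
K = P̄·Hᵀ·S⁻¹ = [-1/4; 1/14]
x' = x̄ + K·y = [11/4, 33/14]
P' = (I − K·H)·P̄ = [55/4 27/2; 27/2 95/7]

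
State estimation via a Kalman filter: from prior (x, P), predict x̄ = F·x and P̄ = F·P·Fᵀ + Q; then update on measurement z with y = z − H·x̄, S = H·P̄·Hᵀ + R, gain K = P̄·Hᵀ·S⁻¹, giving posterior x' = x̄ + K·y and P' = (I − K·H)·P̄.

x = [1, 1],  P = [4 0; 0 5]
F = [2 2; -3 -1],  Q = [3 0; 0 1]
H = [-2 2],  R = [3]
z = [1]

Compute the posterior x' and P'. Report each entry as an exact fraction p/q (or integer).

x̄ = F·x = [4, -4]
P̄ = F·P·Fᵀ + Q = [39 -34; -34 42]
y = z − H·x̄ = [17]
S = H·P̄·Hᵀ + R = [599]
K = P̄·Hᵀ·S⁻¹ = [-146/599; 152/599]
x' = x̄ + K·y = [-86/599, 188/599]
P' = (I − K·H)·P̄ = [2045/599 1826/599; 1826/599 2054/599]

x' = [-86/599, 188/599]
P' = [2045/599 1826/599; 1826/599 2054/599]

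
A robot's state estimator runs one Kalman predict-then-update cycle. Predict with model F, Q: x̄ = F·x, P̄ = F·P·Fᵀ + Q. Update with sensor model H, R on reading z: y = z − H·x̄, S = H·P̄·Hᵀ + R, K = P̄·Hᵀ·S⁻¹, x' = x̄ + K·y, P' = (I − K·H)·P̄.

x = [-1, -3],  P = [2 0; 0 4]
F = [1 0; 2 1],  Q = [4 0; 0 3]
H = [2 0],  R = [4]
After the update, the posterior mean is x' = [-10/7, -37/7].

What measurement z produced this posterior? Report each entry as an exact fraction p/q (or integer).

x̄ = F·x = [-1, -5]
P̄ = F·P·Fᵀ + Q = [6 4; 4 15]
S = H·P̄·Hᵀ + R = [28]
K = P̄·Hᵀ·S⁻¹ = [3/7; 2/7]
x' − x̄ = [-3/7, -2/7] = K·y
y = (KᵀK)⁻¹·Kᵀ·(x' − x̄) = [-1]
z = y + H·x̄ = [-1] + [-2] = [-3]

z = [-3]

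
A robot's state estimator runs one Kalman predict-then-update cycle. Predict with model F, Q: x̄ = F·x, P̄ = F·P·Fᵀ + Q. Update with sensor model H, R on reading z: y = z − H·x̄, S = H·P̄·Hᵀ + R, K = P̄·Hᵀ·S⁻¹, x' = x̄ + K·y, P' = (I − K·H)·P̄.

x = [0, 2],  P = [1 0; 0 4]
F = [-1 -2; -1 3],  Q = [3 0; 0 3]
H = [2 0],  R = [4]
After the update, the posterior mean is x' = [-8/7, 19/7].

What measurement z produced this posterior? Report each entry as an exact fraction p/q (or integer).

z = [-2]

x̄ = F·x = [-4, 6]
P̄ = F·P·Fᵀ + Q = [20 -23; -23 40]
S = H·P̄·Hᵀ + R = [84]
K = P̄·Hᵀ·S⁻¹ = [10/21; -23/42]
x' − x̄ = [20/7, -23/7] = K·y
y = (KᵀK)⁻¹·Kᵀ·(x' − x̄) = [6]
z = y + H·x̄ = [6] + [-8] = [-2]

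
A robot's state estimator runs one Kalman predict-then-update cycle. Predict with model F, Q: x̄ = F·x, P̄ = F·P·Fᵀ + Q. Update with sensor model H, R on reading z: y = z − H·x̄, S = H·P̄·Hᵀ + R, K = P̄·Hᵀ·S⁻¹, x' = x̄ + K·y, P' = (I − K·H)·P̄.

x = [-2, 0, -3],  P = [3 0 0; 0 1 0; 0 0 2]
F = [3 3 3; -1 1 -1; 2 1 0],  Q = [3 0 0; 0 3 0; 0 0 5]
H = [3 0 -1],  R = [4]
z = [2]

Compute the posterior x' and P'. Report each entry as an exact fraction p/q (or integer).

x' = [315/409, 712/409, 299/409]
P' = [813/409 -258/409 1839/409; -258/409 2720/409 -650/409; 1839/409 -650/409 5337/409]

x̄ = F·x = [-15, 5, -4]
P̄ = F·P·Fᵀ + Q = [57 -12 21; -12 9 -5; 21 -5 18]
y = z − H·x̄ = [43]
S = H·P̄·Hᵀ + R = [409]
K = P̄·Hᵀ·S⁻¹ = [150/409; -31/409; 45/409]
x' = x̄ + K·y = [315/409, 712/409, 299/409]
P' = (I − K·H)·P̄ = [813/409 -258/409 1839/409; -258/409 2720/409 -650/409; 1839/409 -650/409 5337/409]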